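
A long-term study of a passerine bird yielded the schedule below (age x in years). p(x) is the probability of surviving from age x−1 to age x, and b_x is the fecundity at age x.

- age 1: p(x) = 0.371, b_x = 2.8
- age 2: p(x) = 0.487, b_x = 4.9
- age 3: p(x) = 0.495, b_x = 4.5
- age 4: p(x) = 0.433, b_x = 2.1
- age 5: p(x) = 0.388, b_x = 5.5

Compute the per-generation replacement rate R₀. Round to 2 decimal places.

Survivorship from birth: l_x = p_1·p_2·…·p_x.
  l_1 = 0.37100
  l_2 = 0.18068
  l_3 = 0.08944
  l_4 = 0.03873
  l_5 = 0.01503
R₀ = Σ l_x b_x:
  age 1: 0.37100 × 2.8 = 1.0388
  age 2: 0.18068 × 4.9 = 0.8853
  age 3: 0.08944 × 4.5 = 0.4025
  age 4: 0.03873 × 2.1 = 0.0813
  age 5: 0.01503 × 5.5 = 0.0827
R₀ = 1.0388 + 0.8853 + 0.4025 + 0.0813 + 0.0827 = 2.4906

2.49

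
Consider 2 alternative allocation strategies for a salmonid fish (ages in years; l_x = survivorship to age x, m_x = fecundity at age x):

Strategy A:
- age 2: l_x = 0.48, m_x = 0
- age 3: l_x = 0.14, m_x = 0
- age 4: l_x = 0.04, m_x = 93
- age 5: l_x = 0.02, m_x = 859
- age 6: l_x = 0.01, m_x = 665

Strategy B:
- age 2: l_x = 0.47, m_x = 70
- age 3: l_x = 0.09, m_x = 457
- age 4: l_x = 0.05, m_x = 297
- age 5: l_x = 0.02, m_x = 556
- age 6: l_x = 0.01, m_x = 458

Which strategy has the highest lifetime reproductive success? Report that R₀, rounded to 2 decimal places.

Strategy A: R₀ = 0.48×0 + 0.14×0 + 0.04×93 + 0.02×859 + 0.01×665 = 27.5500
Strategy B: R₀ = 0.47×70 + 0.09×457 + 0.05×297 + 0.02×556 + 0.01×458 = 104.5800
Highest R₀: strategy B with 104.5800.

104.58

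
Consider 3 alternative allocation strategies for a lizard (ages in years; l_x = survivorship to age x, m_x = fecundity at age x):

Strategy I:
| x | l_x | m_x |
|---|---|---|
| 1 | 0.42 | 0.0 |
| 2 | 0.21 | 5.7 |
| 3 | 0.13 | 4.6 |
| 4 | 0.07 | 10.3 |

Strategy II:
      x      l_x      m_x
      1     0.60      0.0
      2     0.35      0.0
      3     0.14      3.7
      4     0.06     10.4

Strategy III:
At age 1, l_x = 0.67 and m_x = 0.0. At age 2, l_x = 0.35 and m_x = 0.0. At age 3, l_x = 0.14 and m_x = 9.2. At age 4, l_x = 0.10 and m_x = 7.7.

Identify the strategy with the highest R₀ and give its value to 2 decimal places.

Strategy I: R₀ = 0.42×0.0 + 0.21×5.7 + 0.13×4.6 + 0.07×10.3 = 2.5160
Strategy II: R₀ = 0.60×0.0 + 0.35×0.0 + 0.14×3.7 + 0.06×10.4 = 1.1420
Strategy III: R₀ = 0.67×0.0 + 0.35×0.0 + 0.14×9.2 + 0.10×7.7 = 2.0580
Highest R₀: strategy I with 2.5160.

2.52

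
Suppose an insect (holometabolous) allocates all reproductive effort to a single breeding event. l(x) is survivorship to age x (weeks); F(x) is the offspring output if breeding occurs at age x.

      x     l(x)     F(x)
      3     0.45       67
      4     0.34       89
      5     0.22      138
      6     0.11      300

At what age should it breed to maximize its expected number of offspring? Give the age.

Expected offspring if breeding at age x = l(x) × F(x):
  age 3: 0.45 × 67 = 30.150
  age 4: 0.34 × 89 = 30.260
  age 5: 0.22 × 138 = 30.360
  age 6: 0.11 × 300 = 33.000
Maximum at age 6 (33.000).

6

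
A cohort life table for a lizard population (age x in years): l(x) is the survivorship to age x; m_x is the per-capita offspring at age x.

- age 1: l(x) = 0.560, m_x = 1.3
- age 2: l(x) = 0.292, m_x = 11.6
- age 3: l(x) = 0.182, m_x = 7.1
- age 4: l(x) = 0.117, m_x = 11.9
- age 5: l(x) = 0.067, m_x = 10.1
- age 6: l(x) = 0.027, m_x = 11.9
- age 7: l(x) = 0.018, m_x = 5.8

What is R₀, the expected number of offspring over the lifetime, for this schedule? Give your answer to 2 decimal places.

R₀ = Σ l(x) m_x:
  age 1: 0.560 × 1.3 = 0.7280
  age 2: 0.292 × 11.6 = 3.3872
  age 3: 0.182 × 7.1 = 1.2922
  age 4: 0.117 × 11.9 = 1.3923
  age 5: 0.067 × 10.1 = 0.6767
  age 6: 0.027 × 11.9 = 0.3213
  age 7: 0.018 × 5.8 = 0.1044
R₀ = 0.7280 + 3.3872 + 1.2922 + 1.3923 + 0.6767 + 0.3213 + 0.1044 = 7.9021

7.90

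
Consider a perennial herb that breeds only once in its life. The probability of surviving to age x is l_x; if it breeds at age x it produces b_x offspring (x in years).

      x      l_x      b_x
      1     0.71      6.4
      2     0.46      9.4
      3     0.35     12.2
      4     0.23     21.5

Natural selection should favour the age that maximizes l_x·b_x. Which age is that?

4

Expected offspring if breeding at age x = l_x × b_x:
  age 1: 0.71 × 6.4 = 4.544
  age 2: 0.46 × 9.4 = 4.324
  age 3: 0.35 × 12.2 = 4.270
  age 4: 0.23 × 21.5 = 4.945
Maximum at age 4 (4.945).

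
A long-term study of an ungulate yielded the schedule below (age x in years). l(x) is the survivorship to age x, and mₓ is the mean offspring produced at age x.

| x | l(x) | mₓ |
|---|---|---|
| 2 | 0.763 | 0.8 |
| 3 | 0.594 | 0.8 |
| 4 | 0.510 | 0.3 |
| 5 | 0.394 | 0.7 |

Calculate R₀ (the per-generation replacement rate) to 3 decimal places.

1.514

R₀ = Σ l(x) mₓ:
  age 2: 0.763 × 0.8 = 0.6104
  age 3: 0.594 × 0.8 = 0.4752
  age 4: 0.510 × 0.3 = 0.1530
  age 5: 0.394 × 0.7 = 0.2758
R₀ = 0.6104 + 0.4752 + 0.1530 + 0.2758 = 1.5144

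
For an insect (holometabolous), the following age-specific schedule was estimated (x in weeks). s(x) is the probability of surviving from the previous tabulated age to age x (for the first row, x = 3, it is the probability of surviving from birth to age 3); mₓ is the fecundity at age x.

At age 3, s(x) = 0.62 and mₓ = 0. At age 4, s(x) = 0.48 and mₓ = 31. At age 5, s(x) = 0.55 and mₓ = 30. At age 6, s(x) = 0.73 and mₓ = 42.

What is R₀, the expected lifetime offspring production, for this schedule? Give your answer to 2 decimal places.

Survivorship from birth: l_x = s_3·s_4·…·s_x.
  l_3 = 0.62000
  l_4 = 0.29760
  l_5 = 0.16368
  l_6 = 0.11949
R₀ = Σ l_x mₓ:
  age 3: 0.62000 × 0 = 0.0000
  age 4: 0.29760 × 31 = 9.2256
  age 5: 0.16368 × 30 = 4.9104
  age 6: 0.11949 × 42 = 5.0186
R₀ = 0.0000 + 9.2256 + 4.9104 + 5.0186 = 19.1546

19.15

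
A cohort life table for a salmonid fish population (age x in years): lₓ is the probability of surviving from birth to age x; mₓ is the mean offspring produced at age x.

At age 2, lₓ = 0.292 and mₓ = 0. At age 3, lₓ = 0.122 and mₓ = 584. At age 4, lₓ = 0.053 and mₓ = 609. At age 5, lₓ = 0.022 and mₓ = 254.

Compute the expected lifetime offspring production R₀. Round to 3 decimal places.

R₀ = Σ lₓ mₓ:
  age 2: 0.292 × 0 = 0.0000
  age 3: 0.122 × 584 = 71.2480
  age 4: 0.053 × 609 = 32.2770
  age 5: 0.022 × 254 = 5.5880
R₀ = 0.0000 + 71.2480 + 32.2770 + 5.5880 = 109.1130

109.113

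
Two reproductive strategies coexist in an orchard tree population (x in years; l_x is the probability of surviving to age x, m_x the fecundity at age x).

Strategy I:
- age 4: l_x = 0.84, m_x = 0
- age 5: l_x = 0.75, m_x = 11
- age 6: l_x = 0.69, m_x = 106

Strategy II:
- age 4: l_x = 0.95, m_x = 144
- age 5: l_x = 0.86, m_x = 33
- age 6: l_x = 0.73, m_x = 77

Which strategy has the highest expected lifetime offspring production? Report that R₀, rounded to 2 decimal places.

221.39

Strategy I: R₀ = 0.84×0 + 0.75×11 + 0.69×106 = 81.3900
Strategy II: R₀ = 0.95×144 + 0.86×33 + 0.73×77 = 221.3900
Highest R₀: strategy II with 221.3900.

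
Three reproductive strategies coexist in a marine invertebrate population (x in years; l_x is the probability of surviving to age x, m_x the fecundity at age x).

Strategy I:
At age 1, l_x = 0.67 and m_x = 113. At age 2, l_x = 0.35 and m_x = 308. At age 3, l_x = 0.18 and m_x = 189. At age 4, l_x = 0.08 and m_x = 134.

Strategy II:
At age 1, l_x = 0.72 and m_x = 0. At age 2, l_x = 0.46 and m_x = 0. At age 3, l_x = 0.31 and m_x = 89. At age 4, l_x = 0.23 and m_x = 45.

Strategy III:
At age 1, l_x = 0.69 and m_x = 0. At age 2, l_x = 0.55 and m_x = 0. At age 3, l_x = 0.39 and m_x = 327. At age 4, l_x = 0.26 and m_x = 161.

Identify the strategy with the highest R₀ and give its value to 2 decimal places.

228.25

Strategy I: R₀ = 0.67×113 + 0.35×308 + 0.18×189 + 0.08×134 = 228.2500
Strategy II: R₀ = 0.72×0 + 0.46×0 + 0.31×89 + 0.23×45 = 37.9400
Strategy III: R₀ = 0.69×0 + 0.55×0 + 0.39×327 + 0.26×161 = 169.3900
Highest R₀: strategy I with 228.2500.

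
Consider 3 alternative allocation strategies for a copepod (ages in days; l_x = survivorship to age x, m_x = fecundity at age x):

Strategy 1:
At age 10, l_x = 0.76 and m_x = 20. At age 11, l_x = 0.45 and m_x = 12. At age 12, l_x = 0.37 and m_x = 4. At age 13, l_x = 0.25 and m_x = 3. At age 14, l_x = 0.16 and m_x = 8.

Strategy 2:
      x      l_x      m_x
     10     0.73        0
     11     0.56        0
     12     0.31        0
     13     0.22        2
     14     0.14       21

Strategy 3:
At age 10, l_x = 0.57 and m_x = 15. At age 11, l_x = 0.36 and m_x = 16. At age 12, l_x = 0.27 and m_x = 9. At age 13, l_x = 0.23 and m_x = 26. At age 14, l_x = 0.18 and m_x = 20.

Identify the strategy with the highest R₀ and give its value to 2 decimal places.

26.32

Strategy 1: R₀ = 0.76×20 + 0.45×12 + 0.37×4 + 0.25×3 + 0.16×8 = 24.1100
Strategy 2: R₀ = 0.73×0 + 0.56×0 + 0.31×0 + 0.22×2 + 0.14×21 = 3.3800
Strategy 3: R₀ = 0.57×15 + 0.36×16 + 0.27×9 + 0.23×26 + 0.18×20 = 26.3200
Highest R₀: strategy 3 with 26.3200.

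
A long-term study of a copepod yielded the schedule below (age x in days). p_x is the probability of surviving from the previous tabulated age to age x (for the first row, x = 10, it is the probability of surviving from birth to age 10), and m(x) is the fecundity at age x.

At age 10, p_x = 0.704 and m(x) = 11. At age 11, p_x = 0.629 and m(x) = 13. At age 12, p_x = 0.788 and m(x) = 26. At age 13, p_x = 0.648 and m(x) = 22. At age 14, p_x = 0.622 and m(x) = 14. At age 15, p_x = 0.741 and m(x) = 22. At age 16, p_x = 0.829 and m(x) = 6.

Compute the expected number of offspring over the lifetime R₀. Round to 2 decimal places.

32.33

Survivorship from birth: l_x = p_10·p_11·…·p_x.
  l_10 = 0.70400
  l_11 = 0.44282
  l_12 = 0.34894
  l_13 = 0.22611
  l_14 = 0.14064
  l_15 = 0.10422
  l_16 = 0.08639
R₀ = Σ l_x m(x):
  age 10: 0.70400 × 11 = 7.7440
  age 11: 0.44282 × 13 = 5.7567
  age 12: 0.34894 × 26 = 9.0724
  age 13: 0.22611 × 22 = 4.9744
  age 14: 0.14064 × 14 = 1.9690
  age 15: 0.10422 × 22 = 2.2928
  age 16: 0.08639 × 6 = 0.5183
R₀ = 7.7440 + 5.7567 + 9.0724 + 4.9744 + 1.9690 + 2.2928 + 0.5183 = 32.3277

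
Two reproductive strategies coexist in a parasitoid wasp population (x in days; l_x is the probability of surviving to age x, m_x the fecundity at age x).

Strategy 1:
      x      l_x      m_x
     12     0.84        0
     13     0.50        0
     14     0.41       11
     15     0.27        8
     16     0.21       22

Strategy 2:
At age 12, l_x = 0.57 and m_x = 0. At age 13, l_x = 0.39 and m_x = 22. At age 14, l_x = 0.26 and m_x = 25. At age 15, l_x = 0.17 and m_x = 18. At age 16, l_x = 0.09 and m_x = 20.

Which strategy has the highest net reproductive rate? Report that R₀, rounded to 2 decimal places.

19.94

Strategy 1: R₀ = 0.84×0 + 0.50×0 + 0.41×11 + 0.27×8 + 0.21×22 = 11.2900
Strategy 2: R₀ = 0.57×0 + 0.39×22 + 0.26×25 + 0.17×18 + 0.09×20 = 19.9400
Highest R₀: strategy 2 with 19.9400.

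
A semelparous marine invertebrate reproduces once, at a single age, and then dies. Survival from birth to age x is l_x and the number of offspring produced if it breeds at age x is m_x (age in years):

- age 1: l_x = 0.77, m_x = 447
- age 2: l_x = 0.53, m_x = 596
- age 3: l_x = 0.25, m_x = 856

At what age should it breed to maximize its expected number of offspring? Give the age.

1

Expected offspring if breeding at age x = l_x × m_x:
  age 1: 0.77 × 447 = 344.190
  age 2: 0.53 × 596 = 315.880
  age 3: 0.25 × 856 = 214.000
Maximum at age 1 (344.190).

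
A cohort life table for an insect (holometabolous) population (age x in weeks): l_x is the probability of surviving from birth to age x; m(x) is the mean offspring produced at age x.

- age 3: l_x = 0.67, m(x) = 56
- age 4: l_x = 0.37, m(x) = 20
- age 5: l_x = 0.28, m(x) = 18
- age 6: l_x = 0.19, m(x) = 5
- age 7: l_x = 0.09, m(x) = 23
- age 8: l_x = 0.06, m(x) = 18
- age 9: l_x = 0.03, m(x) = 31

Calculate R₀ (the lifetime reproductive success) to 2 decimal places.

54.99

R₀ = Σ l_x m(x):
  age 3: 0.67 × 56 = 37.5200
  age 4: 0.37 × 20 = 7.4000
  age 5: 0.28 × 18 = 5.0400
  age 6: 0.19 × 5 = 0.9500
  age 7: 0.09 × 23 = 2.0700
  age 8: 0.06 × 18 = 1.0800
  age 9: 0.03 × 31 = 0.9300
R₀ = 37.5200 + 7.4000 + 5.0400 + 0.9500 + 2.0700 + 1.0800 + 0.9300 = 54.9900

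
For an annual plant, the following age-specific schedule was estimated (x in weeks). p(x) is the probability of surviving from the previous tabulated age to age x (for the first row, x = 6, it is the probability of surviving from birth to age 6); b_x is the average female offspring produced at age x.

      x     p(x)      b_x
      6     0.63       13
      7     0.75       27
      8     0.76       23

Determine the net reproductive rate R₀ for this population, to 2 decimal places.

Survivorship from birth: l_x = p_6·p_7·…·p_x.
  l_6 = 0.63000
  l_7 = 0.47250
  l_8 = 0.35910
R₀ = Σ l_x b_x:
  age 6: 0.63000 × 13 = 8.1900
  age 7: 0.47250 × 27 = 12.7575
  age 8: 0.35910 × 23 = 8.2593
R₀ = 8.1900 + 12.7575 + 8.2593 = 29.2068

29.21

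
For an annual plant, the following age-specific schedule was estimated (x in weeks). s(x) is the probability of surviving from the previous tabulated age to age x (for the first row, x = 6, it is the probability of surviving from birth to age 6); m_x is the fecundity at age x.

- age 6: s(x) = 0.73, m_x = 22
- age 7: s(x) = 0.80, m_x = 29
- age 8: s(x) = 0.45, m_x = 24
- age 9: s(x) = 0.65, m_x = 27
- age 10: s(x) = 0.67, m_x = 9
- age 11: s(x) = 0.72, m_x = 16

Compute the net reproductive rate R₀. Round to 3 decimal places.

Survivorship from birth: l_x = s_6·s_7·…·s_x.
  l_6 = 0.73000
  l_7 = 0.58400
  l_8 = 0.26280
  l_9 = 0.17082
  l_10 = 0.11445
  l_11 = 0.08240
R₀ = Σ l_x m_x:
  age 6: 0.73000 × 22 = 16.0600
  age 7: 0.58400 × 29 = 16.9360
  age 8: 0.26280 × 24 = 6.3072
  age 9: 0.17082 × 27 = 4.6121
  age 10: 0.11445 × 9 = 1.0300
  age 11: 0.08240 × 16 = 1.3184
R₀ = 16.0600 + 16.9360 + 6.3072 + 4.6121 + 1.0300 + 1.3184 = 46.2638

46.264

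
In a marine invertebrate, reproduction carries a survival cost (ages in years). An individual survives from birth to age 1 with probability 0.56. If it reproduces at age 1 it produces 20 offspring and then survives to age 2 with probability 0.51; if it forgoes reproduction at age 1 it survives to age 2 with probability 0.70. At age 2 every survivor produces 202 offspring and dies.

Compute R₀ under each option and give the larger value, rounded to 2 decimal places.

79.18

breed at age 1: R₀ = 0.56 × (20 + 0.51 × 202) = 0.56 × 123.0200 = 68.8912
delay to age 2: R₀ = 0.56 × (0.70 × 202) = 0.56 × 141.4000 = 79.1840
Higher: delay to age 2 (79.1840).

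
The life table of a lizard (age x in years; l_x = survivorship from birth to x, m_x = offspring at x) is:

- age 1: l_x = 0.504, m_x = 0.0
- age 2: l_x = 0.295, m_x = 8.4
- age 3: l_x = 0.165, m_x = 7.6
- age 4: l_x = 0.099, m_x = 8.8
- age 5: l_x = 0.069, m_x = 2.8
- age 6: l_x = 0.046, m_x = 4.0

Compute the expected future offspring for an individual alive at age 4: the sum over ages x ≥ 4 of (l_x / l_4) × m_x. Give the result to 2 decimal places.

l_4 = 0.099. Conditional survival from age 4 to x is l_x / l_4.
  x=4: (0.099/0.099) × 8.8 = 8.8000
  x=5: (0.069/0.099) × 2.8 = 1.9515
  x=6: (0.046/0.099) × 4.0 = 1.8586
Sum = 8.8000 + 1.9515 + 1.8586 = 12.6101

12.61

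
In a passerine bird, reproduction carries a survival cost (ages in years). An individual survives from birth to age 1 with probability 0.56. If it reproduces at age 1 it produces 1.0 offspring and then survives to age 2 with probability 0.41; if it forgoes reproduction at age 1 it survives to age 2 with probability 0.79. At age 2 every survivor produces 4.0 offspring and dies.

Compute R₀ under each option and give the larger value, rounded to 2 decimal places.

1.77

breed at age 1: R₀ = 0.56 × (1.0 + 0.41 × 4.0) = 0.56 × 2.6400 = 1.4784
delay to age 2: R₀ = 0.56 × (0.79 × 4.0) = 0.56 × 3.1600 = 1.7696
Higher: delay to age 2 (1.7696).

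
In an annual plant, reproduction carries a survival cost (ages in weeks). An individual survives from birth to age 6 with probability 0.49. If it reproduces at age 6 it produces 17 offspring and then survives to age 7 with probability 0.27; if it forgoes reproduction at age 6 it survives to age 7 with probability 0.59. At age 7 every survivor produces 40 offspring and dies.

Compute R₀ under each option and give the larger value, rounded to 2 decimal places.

13.62

breed at age 6: R₀ = 0.49 × (17 + 0.27 × 40) = 0.49 × 27.8000 = 13.6220
delay to age 7: R₀ = 0.49 × (0.59 × 40) = 0.49 × 23.6000 = 11.5640
Higher: breed at age 6 (13.6220).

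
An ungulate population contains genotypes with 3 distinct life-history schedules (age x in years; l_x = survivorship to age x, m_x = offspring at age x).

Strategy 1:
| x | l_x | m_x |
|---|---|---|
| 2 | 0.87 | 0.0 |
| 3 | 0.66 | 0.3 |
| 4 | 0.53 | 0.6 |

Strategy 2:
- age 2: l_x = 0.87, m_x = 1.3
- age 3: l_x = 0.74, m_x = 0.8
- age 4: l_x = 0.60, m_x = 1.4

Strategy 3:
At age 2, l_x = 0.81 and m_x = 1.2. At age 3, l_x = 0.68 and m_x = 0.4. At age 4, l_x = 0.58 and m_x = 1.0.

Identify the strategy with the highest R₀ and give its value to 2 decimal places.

2.56

Strategy 1: R₀ = 0.87×0.0 + 0.66×0.3 + 0.53×0.6 = 0.5160
Strategy 2: R₀ = 0.87×1.3 + 0.74×0.8 + 0.60×1.4 = 2.5630
Strategy 3: R₀ = 0.81×1.2 + 0.68×0.4 + 0.58×1.0 = 1.8240
Highest R₀: strategy 2 with 2.5630.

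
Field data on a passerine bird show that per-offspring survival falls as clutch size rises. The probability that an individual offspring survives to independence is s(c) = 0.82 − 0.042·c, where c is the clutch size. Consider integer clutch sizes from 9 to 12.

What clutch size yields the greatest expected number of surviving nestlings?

10

Expected surviving nestlings = c × s(c):
  c=9: 9 × 0.442 = 3.978
  c=10: 10 × 0.400 = 4.000
  c=11: 11 × 0.358 = 3.938
  c=12: 12 × 0.316 = 3.792
Maximum at c = 10 (4.000 surviving nestlings).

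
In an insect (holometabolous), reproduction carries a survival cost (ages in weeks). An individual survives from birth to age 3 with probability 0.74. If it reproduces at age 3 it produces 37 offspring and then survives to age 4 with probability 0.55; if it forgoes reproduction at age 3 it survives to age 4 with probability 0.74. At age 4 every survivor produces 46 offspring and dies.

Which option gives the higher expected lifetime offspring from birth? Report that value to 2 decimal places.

breed at age 3: R₀ = 0.74 × (37 + 0.55 × 46) = 0.74 × 62.3000 = 46.1020
delay to age 4: R₀ = 0.74 × (0.74 × 46) = 0.74 × 34.0400 = 25.1896
Higher: breed at age 3 (46.1020).

46.10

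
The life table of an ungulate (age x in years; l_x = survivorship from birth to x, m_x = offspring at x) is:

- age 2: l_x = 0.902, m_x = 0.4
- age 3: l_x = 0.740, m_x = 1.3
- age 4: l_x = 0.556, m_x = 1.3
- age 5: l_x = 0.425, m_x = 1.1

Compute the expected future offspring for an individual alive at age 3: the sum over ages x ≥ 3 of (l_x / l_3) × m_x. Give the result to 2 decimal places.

l_3 = 0.740. Conditional survival from age 3 to x is l_x / l_3.
  x=3: (0.740/0.740) × 1.3 = 1.3000
  x=4: (0.556/0.740) × 1.3 = 0.9768
  x=5: (0.425/0.740) × 1.1 = 0.6318
Sum = 1.3000 + 0.9768 + 0.6318 = 2.9085

2.91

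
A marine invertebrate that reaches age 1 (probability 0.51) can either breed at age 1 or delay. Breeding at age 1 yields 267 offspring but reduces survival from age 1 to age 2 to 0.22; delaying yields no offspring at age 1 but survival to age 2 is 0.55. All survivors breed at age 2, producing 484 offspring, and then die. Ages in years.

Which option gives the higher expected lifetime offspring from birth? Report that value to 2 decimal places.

breed at age 1: R₀ = 0.51 × (267 + 0.22 × 484) = 0.51 × 373.4800 = 190.4748
delay to age 2: R₀ = 0.51 × (0.55 × 484) = 0.51 × 266.2000 = 135.7620
Higher: breed at age 1 (190.4748).

190.47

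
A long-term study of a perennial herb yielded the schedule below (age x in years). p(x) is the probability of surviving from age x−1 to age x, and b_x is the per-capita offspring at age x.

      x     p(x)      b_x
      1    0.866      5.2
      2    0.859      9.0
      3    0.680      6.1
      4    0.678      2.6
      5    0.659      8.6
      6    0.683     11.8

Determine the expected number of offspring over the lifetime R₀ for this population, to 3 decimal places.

18.941

Survivorship from birth: l_x = p_1·p_2·…·p_x.
  l_1 = 0.86600
  l_2 = 0.74389
  l_3 = 0.50585
  l_4 = 0.34296
  l_5 = 0.22601
  l_6 = 0.15437
R₀ = Σ l_x b_x:
  age 1: 0.86600 × 5.2 = 4.5032
  age 2: 0.74389 × 9.0 = 6.6950
  age 3: 0.50585 × 6.1 = 3.0857
  age 4: 0.34296 × 2.6 = 0.8917
  age 5: 0.22601 × 8.6 = 1.9437
  age 6: 0.15437 × 11.8 = 1.8216
R₀ = 4.5032 + 6.6950 + 3.0857 + 0.8917 + 1.9437 + 1.8216 = 18.9408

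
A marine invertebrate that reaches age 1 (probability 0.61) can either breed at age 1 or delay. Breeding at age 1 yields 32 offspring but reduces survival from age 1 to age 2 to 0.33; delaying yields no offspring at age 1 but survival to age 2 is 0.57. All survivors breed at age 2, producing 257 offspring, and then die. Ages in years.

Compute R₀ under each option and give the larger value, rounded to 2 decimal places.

breed at age 1: R₀ = 0.61 × (32 + 0.33 × 257) = 0.61 × 116.8100 = 71.2541
delay to age 2: R₀ = 0.61 × (0.57 × 257) = 0.61 × 146.4900 = 89.3589
Higher: delay to age 2 (89.3589).

89.36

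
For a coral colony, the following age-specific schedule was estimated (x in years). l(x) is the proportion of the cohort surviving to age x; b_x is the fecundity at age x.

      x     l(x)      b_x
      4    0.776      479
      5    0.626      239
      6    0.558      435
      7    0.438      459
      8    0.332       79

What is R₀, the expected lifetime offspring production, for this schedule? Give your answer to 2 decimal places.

R₀ = Σ l(x) b_x:
  age 4: 0.776 × 479 = 371.7040
  age 5: 0.626 × 239 = 149.6140
  age 6: 0.558 × 435 = 242.7300
  age 7: 0.438 × 459 = 201.0420
  age 8: 0.332 × 79 = 26.2280
R₀ = 371.7040 + 149.6140 + 242.7300 + 201.0420 + 26.2280 = 991.3180

991.32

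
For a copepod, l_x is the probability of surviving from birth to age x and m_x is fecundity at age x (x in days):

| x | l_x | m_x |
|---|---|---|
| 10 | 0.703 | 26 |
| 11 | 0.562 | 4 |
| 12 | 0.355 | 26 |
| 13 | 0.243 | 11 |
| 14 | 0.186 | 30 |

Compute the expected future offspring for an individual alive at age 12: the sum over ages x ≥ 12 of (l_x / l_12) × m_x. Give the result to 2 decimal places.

49.25

l_12 = 0.355. Conditional survival from age 12 to x is l_x / l_12.
  x=12: (0.355/0.355) × 26 = 26.0000
  x=13: (0.243/0.355) × 11 = 7.5296
  x=14: (0.186/0.355) × 30 = 15.7183
Sum = 26.0000 + 7.5296 + 15.7183 = 49.2479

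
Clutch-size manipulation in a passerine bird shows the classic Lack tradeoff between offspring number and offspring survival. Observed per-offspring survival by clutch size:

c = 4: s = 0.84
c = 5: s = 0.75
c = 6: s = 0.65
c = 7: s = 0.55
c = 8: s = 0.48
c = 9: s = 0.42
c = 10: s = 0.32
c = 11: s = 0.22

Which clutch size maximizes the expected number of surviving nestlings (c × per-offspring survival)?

6

Expected surviving nestlings = c × s(c):
  c=4: 4 × 0.84 = 3.360
  c=5: 5 × 0.75 = 3.750
  c=6: 6 × 0.65 = 3.900
  c=7: 7 × 0.55 = 3.850
  c=8: 8 × 0.48 = 3.840
  c=9: 9 × 0.42 = 3.780
  c=10: 10 × 0.32 = 3.200
  c=11: 11 × 0.22 = 2.420
Maximum at c = 6 (3.900 surviving nestlings).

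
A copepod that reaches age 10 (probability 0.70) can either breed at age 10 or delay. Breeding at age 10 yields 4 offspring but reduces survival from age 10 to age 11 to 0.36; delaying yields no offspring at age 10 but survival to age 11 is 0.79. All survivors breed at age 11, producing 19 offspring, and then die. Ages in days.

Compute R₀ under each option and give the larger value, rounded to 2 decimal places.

breed at age 10: R₀ = 0.70 × (4 + 0.36 × 19) = 0.70 × 10.8400 = 7.5880
delay to age 11: R₀ = 0.70 × (0.79 × 19) = 0.70 × 15.0100 = 10.5070
Higher: delay to age 11 (10.5070).

10.51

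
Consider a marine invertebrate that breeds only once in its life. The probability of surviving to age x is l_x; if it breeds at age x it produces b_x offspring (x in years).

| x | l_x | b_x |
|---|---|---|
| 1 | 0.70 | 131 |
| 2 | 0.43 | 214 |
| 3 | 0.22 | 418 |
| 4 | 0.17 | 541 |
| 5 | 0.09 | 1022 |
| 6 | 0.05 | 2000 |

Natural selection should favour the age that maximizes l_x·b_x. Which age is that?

6

Expected offspring if breeding at age x = l_x × b_x:
  age 1: 0.70 × 131 = 91.700
  age 2: 0.43 × 214 = 92.020
  age 3: 0.22 × 418 = 91.960
  age 4: 0.17 × 541 = 91.970
  age 5: 0.09 × 1022 = 91.980
  age 6: 0.05 × 2000 = 100.000
Maximum at age 6 (100.000).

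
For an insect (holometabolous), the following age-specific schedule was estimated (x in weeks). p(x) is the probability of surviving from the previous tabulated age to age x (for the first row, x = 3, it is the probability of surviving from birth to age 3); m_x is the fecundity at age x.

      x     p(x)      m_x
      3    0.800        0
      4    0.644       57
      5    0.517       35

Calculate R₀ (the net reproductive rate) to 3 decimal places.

38.689

Survivorship from birth: l_x = p_3·p_4·…·p_x.
  l_3 = 0.80000
  l_4 = 0.51520
  l_5 = 0.26636
R₀ = Σ l_x m_x:
  age 3: 0.80000 × 0 = 0.0000
  age 4: 0.51520 × 57 = 29.3664
  age 5: 0.26636 × 35 = 9.3226
R₀ = 0.0000 + 29.3664 + 9.3226 = 38.6890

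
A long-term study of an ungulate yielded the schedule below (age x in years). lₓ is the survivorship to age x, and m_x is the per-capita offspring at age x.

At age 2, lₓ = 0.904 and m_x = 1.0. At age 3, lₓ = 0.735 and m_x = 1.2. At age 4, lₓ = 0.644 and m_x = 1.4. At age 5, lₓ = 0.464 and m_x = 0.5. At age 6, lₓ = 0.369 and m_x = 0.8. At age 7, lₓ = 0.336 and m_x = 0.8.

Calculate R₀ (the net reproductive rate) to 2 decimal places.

R₀ = Σ lₓ m_x:
  age 2: 0.904 × 1.0 = 0.9040
  age 3: 0.735 × 1.2 = 0.8820
  age 4: 0.644 × 1.4 = 0.9016
  age 5: 0.464 × 0.5 = 0.2320
  age 6: 0.369 × 0.8 = 0.2952
  age 7: 0.336 × 0.8 = 0.2688
R₀ = 0.9040 + 0.8820 + 0.9016 + 0.2320 + 0.2952 + 0.2688 = 3.4836

3.48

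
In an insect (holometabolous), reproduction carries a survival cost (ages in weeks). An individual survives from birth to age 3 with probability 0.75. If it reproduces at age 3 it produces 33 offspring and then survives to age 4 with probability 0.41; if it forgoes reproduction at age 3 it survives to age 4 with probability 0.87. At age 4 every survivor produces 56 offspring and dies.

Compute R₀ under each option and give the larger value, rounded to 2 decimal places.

41.97

breed at age 3: R₀ = 0.75 × (33 + 0.41 × 56) = 0.75 × 55.9600 = 41.9700
delay to age 4: R₀ = 0.75 × (0.87 × 56) = 0.75 × 48.7200 = 36.5400
Higher: breed at age 3 (41.9700).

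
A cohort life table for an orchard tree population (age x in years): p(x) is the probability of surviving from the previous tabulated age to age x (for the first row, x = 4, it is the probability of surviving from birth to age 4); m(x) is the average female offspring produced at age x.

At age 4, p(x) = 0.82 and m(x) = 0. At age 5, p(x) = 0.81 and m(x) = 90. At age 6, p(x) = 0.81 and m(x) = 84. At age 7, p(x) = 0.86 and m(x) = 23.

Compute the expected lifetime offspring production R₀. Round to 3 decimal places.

Survivorship from birth: l_x = p_4·p_5·…·p_x.
  l_4 = 0.82000
  l_5 = 0.66420
  l_6 = 0.53800
  l_7 = 0.46268
R₀ = Σ l_x m(x):
  age 4: 0.82000 × 0 = 0.0000
  age 5: 0.66420 × 90 = 59.7780
  age 6: 0.53800 × 84 = 45.1920
  age 7: 0.46268 × 23 = 10.6416
R₀ = 0.0000 + 59.7780 + 45.1920 + 10.6416 = 115.6116

115.612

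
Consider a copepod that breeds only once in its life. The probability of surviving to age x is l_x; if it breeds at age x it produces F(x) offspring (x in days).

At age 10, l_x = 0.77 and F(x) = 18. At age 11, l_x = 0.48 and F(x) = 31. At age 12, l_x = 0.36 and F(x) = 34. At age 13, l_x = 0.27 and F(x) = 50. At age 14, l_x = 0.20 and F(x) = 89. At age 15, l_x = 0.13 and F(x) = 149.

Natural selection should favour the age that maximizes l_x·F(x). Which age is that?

15

Expected offspring if breeding at age x = l_x × F(x):
  age 10: 0.77 × 18 = 13.860
  age 11: 0.48 × 31 = 14.880
  age 12: 0.36 × 34 = 12.240
  age 13: 0.27 × 50 = 13.500
  age 14: 0.20 × 89 = 17.800
  age 15: 0.13 × 149 = 19.370
Maximum at age 15 (19.370).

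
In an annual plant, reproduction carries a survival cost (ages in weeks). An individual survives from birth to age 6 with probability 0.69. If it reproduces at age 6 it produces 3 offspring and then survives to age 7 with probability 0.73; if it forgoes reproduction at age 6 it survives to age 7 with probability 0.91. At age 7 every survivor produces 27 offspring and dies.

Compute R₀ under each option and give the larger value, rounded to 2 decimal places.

16.95

breed at age 6: R₀ = 0.69 × (3 + 0.73 × 27) = 0.69 × 22.7100 = 15.6699
delay to age 7: R₀ = 0.69 × (0.91 × 27) = 0.69 × 24.5700 = 16.9533
Higher: delay to age 7 (16.9533).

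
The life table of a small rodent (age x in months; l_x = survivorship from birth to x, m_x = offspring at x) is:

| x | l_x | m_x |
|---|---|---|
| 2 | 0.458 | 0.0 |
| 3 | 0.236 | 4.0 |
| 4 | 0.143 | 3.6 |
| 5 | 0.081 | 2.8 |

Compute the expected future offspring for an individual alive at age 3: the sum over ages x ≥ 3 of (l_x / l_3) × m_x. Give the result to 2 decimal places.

l_3 = 0.236. Conditional survival from age 3 to x is l_x / l_3.
  x=3: (0.236/0.236) × 4.0 = 4.0000
  x=4: (0.143/0.236) × 3.6 = 2.1814
  x=5: (0.081/0.236) × 2.8 = 0.9610
Sum = 4.0000 + 2.1814 + 0.9610 = 7.1424

7.14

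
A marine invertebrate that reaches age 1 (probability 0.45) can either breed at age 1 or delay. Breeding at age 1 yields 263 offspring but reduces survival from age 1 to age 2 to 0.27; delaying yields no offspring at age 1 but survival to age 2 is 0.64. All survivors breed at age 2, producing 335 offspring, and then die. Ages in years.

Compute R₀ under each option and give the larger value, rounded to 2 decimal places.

159.05

breed at age 1: R₀ = 0.45 × (263 + 0.27 × 335) = 0.45 × 353.4500 = 159.0525
delay to age 2: R₀ = 0.45 × (0.64 × 335) = 0.45 × 214.4000 = 96.4800
Higher: breed at age 1 (159.0525).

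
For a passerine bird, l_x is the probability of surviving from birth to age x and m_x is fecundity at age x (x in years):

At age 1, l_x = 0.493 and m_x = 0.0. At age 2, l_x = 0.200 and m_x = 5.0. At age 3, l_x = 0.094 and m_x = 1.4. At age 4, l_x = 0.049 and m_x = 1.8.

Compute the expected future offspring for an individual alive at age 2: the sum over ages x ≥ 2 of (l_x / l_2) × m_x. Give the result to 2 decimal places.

6.10

l_2 = 0.200. Conditional survival from age 2 to x is l_x / l_2.
  x=2: (0.200/0.200) × 5.0 = 5.0000
  x=3: (0.094/0.200) × 1.4 = 0.6580
  x=4: (0.049/0.200) × 1.8 = 0.4410
Sum = 5.0000 + 0.6580 + 0.4410 = 6.0990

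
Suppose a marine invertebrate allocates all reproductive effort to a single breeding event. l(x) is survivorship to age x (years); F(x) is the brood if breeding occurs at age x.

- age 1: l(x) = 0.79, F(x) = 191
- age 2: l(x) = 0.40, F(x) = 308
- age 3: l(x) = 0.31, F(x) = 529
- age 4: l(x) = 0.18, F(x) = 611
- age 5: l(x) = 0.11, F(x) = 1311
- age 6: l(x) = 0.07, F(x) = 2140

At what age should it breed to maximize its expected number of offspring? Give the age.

3

Expected offspring if breeding at age x = l(x) × F(x):
  age 1: 0.79 × 191 = 150.890
  age 2: 0.40 × 308 = 123.200
  age 3: 0.31 × 529 = 163.990
  age 4: 0.18 × 611 = 109.980
  age 5: 0.11 × 1311 = 144.210
  age 6: 0.07 × 2140 = 149.800
Maximum at age 3 (163.990).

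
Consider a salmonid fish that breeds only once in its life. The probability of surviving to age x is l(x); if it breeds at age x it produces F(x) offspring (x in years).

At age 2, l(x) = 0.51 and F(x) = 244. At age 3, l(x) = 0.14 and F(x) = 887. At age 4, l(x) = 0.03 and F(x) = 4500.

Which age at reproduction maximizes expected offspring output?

4

Expected offspring if breeding at age x = l(x) × F(x):
  age 2: 0.51 × 244 = 124.440
  age 3: 0.14 × 887 = 124.180
  age 4: 0.03 × 4500 = 135.000
Maximum at age 4 (135.000).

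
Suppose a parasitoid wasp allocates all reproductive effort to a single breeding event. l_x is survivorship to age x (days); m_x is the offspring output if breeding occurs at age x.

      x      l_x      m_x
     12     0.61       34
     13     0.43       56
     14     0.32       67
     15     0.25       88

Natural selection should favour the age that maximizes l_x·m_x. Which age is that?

Expected offspring if breeding at age x = l_x × m_x:
  age 12: 0.61 × 34 = 20.740
  age 13: 0.43 × 56 = 24.080
  age 14: 0.32 × 67 = 21.440
  age 15: 0.25 × 88 = 22.000
Maximum at age 13 (24.080).

13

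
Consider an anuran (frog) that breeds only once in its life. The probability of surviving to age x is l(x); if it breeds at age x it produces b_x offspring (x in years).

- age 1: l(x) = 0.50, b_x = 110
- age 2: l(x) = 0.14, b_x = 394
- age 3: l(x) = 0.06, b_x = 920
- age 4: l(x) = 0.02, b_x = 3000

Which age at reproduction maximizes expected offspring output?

Expected offspring if breeding at age x = l(x) × b_x:
  age 1: 0.50 × 110 = 55.000
  age 2: 0.14 × 394 = 55.160
  age 3: 0.06 × 920 = 55.200
  age 4: 0.02 × 3000 = 60.000
Maximum at age 4 (60.000).

4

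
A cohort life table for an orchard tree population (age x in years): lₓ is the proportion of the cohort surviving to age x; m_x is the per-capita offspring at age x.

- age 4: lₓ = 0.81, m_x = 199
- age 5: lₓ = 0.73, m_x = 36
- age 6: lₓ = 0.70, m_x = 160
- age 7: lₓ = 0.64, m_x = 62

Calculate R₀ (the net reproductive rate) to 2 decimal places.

339.15

R₀ = Σ lₓ m_x:
  age 4: 0.81 × 199 = 161.1900
  age 5: 0.73 × 36 = 26.2800
  age 6: 0.70 × 160 = 112.0000
  age 7: 0.64 × 62 = 39.6800
R₀ = 161.1900 + 26.2800 + 112.0000 + 39.6800 = 339.1500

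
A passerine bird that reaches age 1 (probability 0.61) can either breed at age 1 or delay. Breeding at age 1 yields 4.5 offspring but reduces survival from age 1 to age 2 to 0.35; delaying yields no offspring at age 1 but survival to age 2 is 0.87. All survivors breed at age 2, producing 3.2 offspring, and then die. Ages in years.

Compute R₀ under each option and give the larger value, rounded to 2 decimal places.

breed at age 1: R₀ = 0.61 × (4.5 + 0.35 × 3.2) = 0.61 × 5.6200 = 3.4282
delay to age 2: R₀ = 0.61 × (0.87 × 3.2) = 0.61 × 2.7840 = 1.6982
Higher: breed at age 1 (3.4282).

3.43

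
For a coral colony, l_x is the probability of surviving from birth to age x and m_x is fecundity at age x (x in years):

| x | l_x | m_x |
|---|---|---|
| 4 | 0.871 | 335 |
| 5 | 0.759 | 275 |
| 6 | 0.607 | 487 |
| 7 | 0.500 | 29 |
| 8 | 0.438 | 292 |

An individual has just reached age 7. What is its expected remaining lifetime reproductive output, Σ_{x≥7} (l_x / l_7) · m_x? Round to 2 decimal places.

l_7 = 0.500. Conditional survival from age 7 to x is l_x / l_7.
  x=7: (0.500/0.500) × 29 = 29.0000
  x=8: (0.438/0.500) × 292 = 255.7920
Sum = 29.0000 + 255.7920 = 284.7920

284.79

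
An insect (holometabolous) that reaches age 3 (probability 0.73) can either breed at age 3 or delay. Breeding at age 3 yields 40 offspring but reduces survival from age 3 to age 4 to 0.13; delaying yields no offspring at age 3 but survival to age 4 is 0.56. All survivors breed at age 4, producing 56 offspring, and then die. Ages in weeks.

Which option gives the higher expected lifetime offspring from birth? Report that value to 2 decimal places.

34.51

breed at age 3: R₀ = 0.73 × (40 + 0.13 × 56) = 0.73 × 47.2800 = 34.5144
delay to age 4: R₀ = 0.73 × (0.56 × 56) = 0.73 × 31.3600 = 22.8928
Higher: breed at age 3 (34.5144).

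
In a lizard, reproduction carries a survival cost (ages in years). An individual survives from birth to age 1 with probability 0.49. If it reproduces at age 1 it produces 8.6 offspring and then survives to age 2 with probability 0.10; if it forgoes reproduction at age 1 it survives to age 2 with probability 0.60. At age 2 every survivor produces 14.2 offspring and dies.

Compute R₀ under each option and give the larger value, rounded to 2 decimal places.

breed at age 1: R₀ = 0.49 × (8.6 + 0.10 × 14.2) = 0.49 × 10.0200 = 4.9098
delay to age 2: R₀ = 0.49 × (0.60 × 14.2) = 0.49 × 8.5200 = 4.1748
Higher: breed at age 1 (4.9098).

4.91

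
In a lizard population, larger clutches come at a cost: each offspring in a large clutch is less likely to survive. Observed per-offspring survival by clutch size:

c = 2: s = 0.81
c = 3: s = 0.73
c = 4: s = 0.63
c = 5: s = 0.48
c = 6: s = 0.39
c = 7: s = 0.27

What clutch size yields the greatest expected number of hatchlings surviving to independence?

Expected hatchlings surviving to independence = c × s(c):
  c=2: 2 × 0.81 = 1.620
  c=3: 3 × 0.73 = 2.190
  c=4: 4 × 0.63 = 2.520
  c=5: 5 × 0.48 = 2.400
  c=6: 6 × 0.39 = 2.340
  c=7: 7 × 0.27 = 1.890
Maximum at c = 4 (2.520 hatchlings surviving to independence).

4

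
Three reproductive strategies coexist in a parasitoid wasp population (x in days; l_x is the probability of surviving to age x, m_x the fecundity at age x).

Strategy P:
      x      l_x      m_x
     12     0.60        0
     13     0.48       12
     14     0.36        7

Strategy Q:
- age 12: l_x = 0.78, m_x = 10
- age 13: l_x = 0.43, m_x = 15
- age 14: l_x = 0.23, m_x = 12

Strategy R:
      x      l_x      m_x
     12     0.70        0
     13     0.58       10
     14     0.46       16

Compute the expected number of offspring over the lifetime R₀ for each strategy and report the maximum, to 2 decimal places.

Strategy P: R₀ = 0.60×0 + 0.48×12 + 0.36×7 = 8.2800
Strategy Q: R₀ = 0.78×10 + 0.43×15 + 0.23×12 = 17.0100
Strategy R: R₀ = 0.70×0 + 0.58×10 + 0.46×16 = 13.1600
Highest R₀: strategy Q with 17.0100.

17.01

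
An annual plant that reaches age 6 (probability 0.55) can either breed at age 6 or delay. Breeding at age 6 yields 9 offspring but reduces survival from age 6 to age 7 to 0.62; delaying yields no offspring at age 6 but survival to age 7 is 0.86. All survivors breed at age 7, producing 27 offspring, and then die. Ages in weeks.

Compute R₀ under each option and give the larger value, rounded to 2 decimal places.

14.16

breed at age 6: R₀ = 0.55 × (9 + 0.62 × 27) = 0.55 × 25.7400 = 14.1570
delay to age 7: R₀ = 0.55 × (0.86 × 27) = 0.55 × 23.2200 = 12.7710
Higher: breed at age 6 (14.1570).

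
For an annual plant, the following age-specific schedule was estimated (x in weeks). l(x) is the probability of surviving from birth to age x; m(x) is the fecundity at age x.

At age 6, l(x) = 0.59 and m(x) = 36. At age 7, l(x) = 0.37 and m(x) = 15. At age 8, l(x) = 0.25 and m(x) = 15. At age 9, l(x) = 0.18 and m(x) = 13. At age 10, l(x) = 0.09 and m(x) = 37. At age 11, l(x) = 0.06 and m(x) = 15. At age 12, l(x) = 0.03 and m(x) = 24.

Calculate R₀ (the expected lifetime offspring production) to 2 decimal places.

R₀ = Σ l(x) m(x):
  age 6: 0.59 × 36 = 21.2400
  age 7: 0.37 × 15 = 5.5500
  age 8: 0.25 × 15 = 3.7500
  age 9: 0.18 × 13 = 2.3400
  age 10: 0.09 × 37 = 3.3300
  age 11: 0.06 × 15 = 0.9000
  age 12: 0.03 × 24 = 0.7200
R₀ = 21.2400 + 5.5500 + 3.7500 + 2.3400 + 3.3300 + 0.9000 + 0.7200 = 37.8300

37.83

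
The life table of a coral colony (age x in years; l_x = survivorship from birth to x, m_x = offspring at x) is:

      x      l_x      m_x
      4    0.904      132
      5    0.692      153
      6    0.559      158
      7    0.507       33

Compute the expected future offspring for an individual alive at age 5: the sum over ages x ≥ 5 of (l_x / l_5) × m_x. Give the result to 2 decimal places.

l_5 = 0.692. Conditional survival from age 5 to x is l_x / l_5.
  x=5: (0.692/0.692) × 153 = 153.0000
  x=6: (0.559/0.692) × 158 = 127.6329
  x=7: (0.507/0.692) × 33 = 24.1777
Sum = 153.0000 + 127.6329 + 24.1777 = 304.8107

304.81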